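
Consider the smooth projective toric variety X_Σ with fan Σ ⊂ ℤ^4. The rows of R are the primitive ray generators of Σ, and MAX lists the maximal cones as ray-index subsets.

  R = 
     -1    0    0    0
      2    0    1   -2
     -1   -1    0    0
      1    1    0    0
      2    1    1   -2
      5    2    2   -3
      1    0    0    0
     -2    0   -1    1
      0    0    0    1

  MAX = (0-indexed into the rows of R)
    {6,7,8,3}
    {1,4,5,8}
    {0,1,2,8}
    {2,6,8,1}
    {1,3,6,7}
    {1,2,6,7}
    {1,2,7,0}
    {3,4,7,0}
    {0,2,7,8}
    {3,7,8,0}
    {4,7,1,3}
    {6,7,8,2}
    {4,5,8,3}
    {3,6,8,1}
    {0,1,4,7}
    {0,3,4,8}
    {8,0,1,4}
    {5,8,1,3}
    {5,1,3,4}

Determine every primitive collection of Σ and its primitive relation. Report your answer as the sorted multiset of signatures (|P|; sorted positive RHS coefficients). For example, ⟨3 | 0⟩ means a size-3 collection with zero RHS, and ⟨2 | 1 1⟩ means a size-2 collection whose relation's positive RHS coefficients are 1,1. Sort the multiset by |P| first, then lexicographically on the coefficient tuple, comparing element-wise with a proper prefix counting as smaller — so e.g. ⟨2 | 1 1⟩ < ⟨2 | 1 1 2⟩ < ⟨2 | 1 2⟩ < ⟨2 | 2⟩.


Δ(Σ) — 9 vertices, 12 min non-faces:

  • {0,6}:  v_{0} + v_{6} = 0  ⟹  sig = ⟨2 | 0⟩
  • {2,3}:  v_{2} + v_{3} = 0  ⟹  sig = ⟨2 | 0⟩
  • {2,4}:  v_{2} + v_{4} = v_{0} + v_{1}  ⟹  sig = ⟨2 | 1 1⟩
  • {4,6}:  v_{4} + v_{6} = v_{1} + v_{3}  ⟹  sig = ⟨2 | 1 1⟩
  • {5,7}:  v_{5} + v_{7} = v_{3} + v_{4}  ⟹  sig = ⟨2 | 1 1⟩
  • {2,5}:  v_{2} + v_{5} = v_{1} + v_{4} + v_{8}  ⟹  sig = ⟨2 | 1 1 1⟩
  • {0,5}:  v_{0} + v_{5} = 2·v_{4} + v_{8}  ⟹  sig = ⟨2 | 1 2⟩
  • {5,6}:  v_{5} + v_{6} = 2·v_{1} + 2·v_{3} + v_{8}  ⟹  sig = ⟨2 | 1 2 2⟩
  • {1,7,8}:  v_{1} + v_{7} + v_{8} = 0  ⟹  sig = ⟨3 | 0⟩
  • {0,1,3}:  v_{0} + v_{1} + v_{3} = v_{4}  ⟹  sig = ⟨3 | 1⟩
  • {4,7,8}:  v_{4} + v_{7} + v_{8} = v_{0} + v_{3}  ⟹  sig = ⟨3 | 1 1⟩
  • {1,3,4,8}:  v_{1} + v_{3} + v_{4} + v_{8} = v_{5}  ⟹  sig = ⟨4 | 1⟩

Signatures (|P|; sorted positive RHS coefficients), sorted:
    ⟨2 | 0⟩
    ⟨2 | 0⟩
    ⟨2 | 1 1⟩
    ⟨2 | 1 1⟩
    ⟨2 | 1 1⟩
    ⟨2 | 1 1 1⟩
    ⟨2 | 1 2⟩
    ⟨2 | 1 2 2⟩
    ⟨3 | 0⟩
    ⟨3 | 1⟩
    ⟨3 | 1 1⟩
    ⟨4 | 1⟩


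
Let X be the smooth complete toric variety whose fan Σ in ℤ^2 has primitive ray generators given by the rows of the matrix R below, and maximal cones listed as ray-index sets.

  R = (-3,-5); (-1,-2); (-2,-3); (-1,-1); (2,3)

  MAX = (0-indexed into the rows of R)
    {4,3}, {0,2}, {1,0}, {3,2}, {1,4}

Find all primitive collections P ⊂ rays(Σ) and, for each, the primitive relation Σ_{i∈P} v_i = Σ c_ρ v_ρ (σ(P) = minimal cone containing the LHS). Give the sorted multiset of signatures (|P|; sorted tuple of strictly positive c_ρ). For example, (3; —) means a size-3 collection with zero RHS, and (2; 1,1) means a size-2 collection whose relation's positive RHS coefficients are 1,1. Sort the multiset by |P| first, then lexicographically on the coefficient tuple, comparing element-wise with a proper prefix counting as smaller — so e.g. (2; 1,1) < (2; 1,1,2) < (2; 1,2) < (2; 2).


Primitive collections (5):

  {2,4}:  v_{2} + v_{4} = 0 ; sig = (2; —)
  {0,4}:  v_{0} + v_{4} = v_{1} ; sig = (2; 1)
  {1,2}:  v_{1} + v_{2} = v_{0} ; sig = (2; 1)
  {1,3}:  v_{1} + v_{3} = v_{2} ; sig = (2; 1)
  {0,3}:  v_{0} + v_{3} = 2·v_{2} ; sig = (2; 2)

Hence PRS(X_Σ) =
    |P|=2: 5 collections, coeffs (), (1), (1), (1), (2)


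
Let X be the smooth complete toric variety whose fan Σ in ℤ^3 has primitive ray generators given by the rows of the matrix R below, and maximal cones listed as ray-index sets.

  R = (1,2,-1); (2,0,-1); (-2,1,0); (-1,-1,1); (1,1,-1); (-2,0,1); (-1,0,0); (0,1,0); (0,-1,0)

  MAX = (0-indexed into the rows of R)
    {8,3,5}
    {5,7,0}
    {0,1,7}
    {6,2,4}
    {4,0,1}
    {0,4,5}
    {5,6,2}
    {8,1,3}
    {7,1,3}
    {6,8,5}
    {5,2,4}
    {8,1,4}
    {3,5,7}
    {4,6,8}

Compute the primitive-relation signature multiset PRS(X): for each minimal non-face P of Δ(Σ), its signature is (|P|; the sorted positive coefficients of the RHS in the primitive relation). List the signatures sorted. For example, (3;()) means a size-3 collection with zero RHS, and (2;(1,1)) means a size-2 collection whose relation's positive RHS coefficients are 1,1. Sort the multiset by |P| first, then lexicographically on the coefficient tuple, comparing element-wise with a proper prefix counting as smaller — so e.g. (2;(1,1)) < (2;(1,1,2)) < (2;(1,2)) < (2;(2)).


Primitive collections (17):

  P={1,5}:  v_{1} + v_{5} = 0  so sig = (2;())
  P={3,4}:  v_{3} + v_{4} = 0  so sig = (2;())
  P={7,8}:  v_{7} + v_{8} = 0  so sig = (2;())
  P={0,3}:  v_{0} + v_{3} = v_{7}  so sig = (2;(1))
  P={0,8}:  v_{0} + v_{8} = v_{4}  so sig = (2;(1))
  P={4,7}:  v_{4} + v_{7} = v_{0}  so sig = (2;(1))
  P={1,2}:  v_{1} + v_{2} = v_{4} + v_{6}  so sig = (2;(1,1))
  P={1,6}:  v_{1} + v_{6} = v_{4} + v_{8}  so sig = (2;(1,1))
  P={2,3}:  v_{2} + v_{3} = v_{5} + v_{6}  so sig = (2;(1,1))
  P={3,6}:  v_{3} + v_{6} = v_{5} + v_{8}  so sig = (2;(1,1))
  P={6,7}:  v_{6} + v_{7} = v_{4} + v_{5}  so sig = (2;(1,1))
  P={0,6}:  v_{0} + v_{6} = 2·v_{4} + v_{5}  so sig = (2;(1,2))
  P={2,8}:  v_{2} + v_{8} = 2·v_{6}  so sig = (2;(2))
  P={2,7}:  v_{2} + v_{7} = 2·v_{4} + 2·v_{5}  so sig = (2;(2,2))
  P={0,2}:  v_{0} + v_{2} = 3·v_{4} + 2·v_{5}  so sig = (2;(2,3))
  P={4,5,6}:  v_{4} + v_{5} + v_{6} = v_{2}  so sig = (3;(1))
  P={4,5,8}:  v_{4} + v_{5} + v_{8} = v_{6}  so sig = (3;(1))

Signatures (|P|; sorted positive RHS coefficients), sorted:
    (2;())
    (2;())
    (2;())
    (2;(1))
    (2;(1))
    (2;(1))
    (2;(1,1))
    (2;(1,1))
    (2;(1,1))
    (2;(1,1))
    (2;(1,1))
    (2;(1,2))
    (2;(2))
    (2;(2,2))
    (2;(2,3))
    (3;(1))
    (3;(1))


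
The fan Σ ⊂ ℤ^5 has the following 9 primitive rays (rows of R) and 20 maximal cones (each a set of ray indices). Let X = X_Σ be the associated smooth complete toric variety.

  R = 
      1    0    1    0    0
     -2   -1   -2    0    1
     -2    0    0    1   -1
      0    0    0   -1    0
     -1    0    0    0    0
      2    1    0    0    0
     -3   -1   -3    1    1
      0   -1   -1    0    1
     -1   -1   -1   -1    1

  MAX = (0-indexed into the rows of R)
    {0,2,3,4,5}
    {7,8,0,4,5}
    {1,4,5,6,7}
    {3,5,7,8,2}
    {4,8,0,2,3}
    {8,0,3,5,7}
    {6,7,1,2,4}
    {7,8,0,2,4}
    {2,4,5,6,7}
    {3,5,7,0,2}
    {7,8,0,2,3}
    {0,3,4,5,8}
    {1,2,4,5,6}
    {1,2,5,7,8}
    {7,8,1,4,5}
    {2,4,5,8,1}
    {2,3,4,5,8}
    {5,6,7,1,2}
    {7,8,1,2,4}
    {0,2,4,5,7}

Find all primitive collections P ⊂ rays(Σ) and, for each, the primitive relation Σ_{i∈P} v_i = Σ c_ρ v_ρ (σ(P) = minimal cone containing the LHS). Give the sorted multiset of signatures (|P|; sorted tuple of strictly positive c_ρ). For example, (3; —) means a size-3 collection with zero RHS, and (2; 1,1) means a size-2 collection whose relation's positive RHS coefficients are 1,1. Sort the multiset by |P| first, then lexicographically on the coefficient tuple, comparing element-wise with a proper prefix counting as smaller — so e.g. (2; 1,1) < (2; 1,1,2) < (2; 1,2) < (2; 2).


Minimal non-faces — 9 found among 9 rays, 20 max cones:

  • {0,1}:  v_{0} + v_{1} = v_{4} + v_{7} — sig = (2; 1,1)
  • {3,6}:  v_{3} + v_{6} = v_{1} + v_{2} + v_{5} + v_{8} — sig = (2; 1,1,1,1)
  • {1,3}:  v_{1} + v_{3} = v_{2} + v_{5} + 2·v_{8} — sig = (2; 1,1,2)
  • {0,6}:  v_{0} + v_{6} = v_{2} + 2·v_{4} + v_{5} + 2·v_{7} — sig = (2; 1,1,2,2)
  • {6,8}:  v_{6} + v_{8} = 2·v_{1} — sig = (2; 2)
  • {3,4,7}:  v_{3} + v_{4} + v_{7} = v_{8} — sig = (3; 1)
  • {0,2,5,8}:  v_{0} + v_{2} + v_{5} + v_{8} = 0 — sig = (4; —)
  • {1,2,4,5,7}:  v_{1} + v_{2} + v_{4} + v_{5} + v_{7} = v_{6} — sig = (5; 1)
  • {2,4,5,7,8}:  v_{2} + v_{4} + v_{5} + v_{7} + v_{8} = v_{1} — sig = (5; 1)

Signatures (|P|; sorted positive RHS coefficients), sorted:
[(2; 1,1), (2; 1,1,1,1), (2; 1,1,2), (2; 1,1,2,2), (2; 2), (3; 1), (4; —), (5; 1), (5; 1)]


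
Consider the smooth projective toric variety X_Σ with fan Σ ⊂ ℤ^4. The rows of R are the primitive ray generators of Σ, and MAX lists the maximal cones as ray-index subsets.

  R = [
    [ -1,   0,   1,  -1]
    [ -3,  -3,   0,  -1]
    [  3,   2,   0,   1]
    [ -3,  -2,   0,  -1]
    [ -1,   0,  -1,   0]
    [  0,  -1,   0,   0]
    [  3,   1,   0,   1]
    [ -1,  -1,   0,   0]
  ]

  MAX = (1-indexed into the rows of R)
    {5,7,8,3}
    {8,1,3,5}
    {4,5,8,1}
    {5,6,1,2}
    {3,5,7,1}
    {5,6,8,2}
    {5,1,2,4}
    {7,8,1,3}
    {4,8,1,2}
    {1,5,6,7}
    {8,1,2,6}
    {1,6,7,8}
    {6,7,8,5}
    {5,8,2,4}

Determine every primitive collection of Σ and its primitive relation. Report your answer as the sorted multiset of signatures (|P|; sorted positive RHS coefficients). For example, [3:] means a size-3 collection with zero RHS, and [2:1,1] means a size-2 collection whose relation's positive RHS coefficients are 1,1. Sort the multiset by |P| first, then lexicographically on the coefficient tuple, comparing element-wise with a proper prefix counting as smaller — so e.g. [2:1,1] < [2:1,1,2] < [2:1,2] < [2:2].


9 collections generate NE(X_Σ); each relation:

  • {3,4}:  v_{3} + v_{4} = 0  ⇒ sig = [2:]
  • {2,3}:  v_{2} + v_{3} = v_{6}  ⇒ sig = [2:1]
  • {3,6}:  v_{3} + v_{6} = v_{7}  ⇒ sig = [2:1]
  • {4,6}:  v_{4} + v_{6} = v_{2}  ⇒ sig = [2:1]
  • {4,7}:  v_{4} + v_{7} = v_{6}  ⇒ sig = [2:1]
  • {2,7}:  v_{2} + v_{7} = 2·v_{6}  ⇒ sig = [2:2]
  • {1,5,7,8}:  v_{1} + v_{5} + v_{7} + v_{8} = 0  ⇒ sig = [4:]
  • {1,5,6,8}:  v_{1} + v_{5} + v_{6} + v_{8} = v_{4}  ⇒ sig = [4:1]
  • {1,2,5,8}:  v_{1} + v_{2} + v_{5} + v_{8} = 2·v_{4}  ⇒ sig = [4:2]

Hence PRS(X_Σ) =
    [2:]
    [2:1]
    [2:1]
    [2:1]
    [2:1]
    [2:2]
    [4:]
    [4:1]
    [4:2]


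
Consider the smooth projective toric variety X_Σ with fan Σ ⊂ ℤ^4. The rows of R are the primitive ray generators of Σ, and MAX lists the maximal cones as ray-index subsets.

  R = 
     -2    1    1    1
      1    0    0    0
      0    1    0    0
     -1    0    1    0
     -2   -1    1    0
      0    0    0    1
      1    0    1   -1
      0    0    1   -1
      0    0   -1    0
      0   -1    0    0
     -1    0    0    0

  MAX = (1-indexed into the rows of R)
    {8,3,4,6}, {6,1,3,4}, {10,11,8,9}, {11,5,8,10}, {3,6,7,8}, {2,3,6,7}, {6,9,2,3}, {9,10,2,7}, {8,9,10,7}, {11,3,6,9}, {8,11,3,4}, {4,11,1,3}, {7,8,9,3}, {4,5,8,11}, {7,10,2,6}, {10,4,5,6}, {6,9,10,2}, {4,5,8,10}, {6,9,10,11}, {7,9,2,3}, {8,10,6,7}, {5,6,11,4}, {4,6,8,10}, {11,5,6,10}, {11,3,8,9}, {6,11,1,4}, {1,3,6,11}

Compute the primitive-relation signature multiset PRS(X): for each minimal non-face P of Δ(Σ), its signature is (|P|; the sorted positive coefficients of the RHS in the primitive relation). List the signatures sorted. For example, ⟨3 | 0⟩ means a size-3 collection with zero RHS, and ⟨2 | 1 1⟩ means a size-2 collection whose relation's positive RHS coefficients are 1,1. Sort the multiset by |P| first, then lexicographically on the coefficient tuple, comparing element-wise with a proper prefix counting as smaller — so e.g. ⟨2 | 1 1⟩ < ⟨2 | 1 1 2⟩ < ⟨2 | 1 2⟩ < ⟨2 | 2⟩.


23 collections generate NE(X_Σ); each relation:

  P={2,11}:  v_{2} + v_{11} = 0  so sig = ⟨2 | 0⟩
  P={3,10}:  v_{3} + v_{10} = 0  so sig = ⟨2 | 0⟩
  P={2,8}:  v_{2} + v_{8} = v_{7}  so sig = ⟨2 | 1⟩
  P={4,9}:  v_{4} + v_{9} = v_{11}  so sig = ⟨2 | 1⟩
  P={7,11}:  v_{7} + v_{11} = v_{8}  so sig = ⟨2 | 1⟩
  P={2,4}:  v_{2} + v_{4} = v_{6} + v_{8}  so sig = ⟨2 | 1 1⟩
  P={2,5}:  v_{2} + v_{5} = v_{4} + v_{10}  so sig = ⟨2 | 1 1⟩
  P={3,5}:  v_{3} + v_{5} = v_{4} + v_{11}  so sig = ⟨2 | 1 1⟩
  P={1,2}:  v_{1} + v_{2} = v_{3} + v_{4} + v_{6}  so sig = ⟨2 | 1 1 1⟩
  P={1,10}:  v_{1} + v_{10} = v_{4} + v_{6} + v_{11}  so sig = ⟨2 | 1 1 1⟩
  P={5,7}:  v_{5} + v_{7} = v_{4} + v_{8} + v_{10}  so sig = ⟨2 | 1 1 1⟩
  P={1,7}:  v_{1} + v_{7} = v_{3} + v_{4} + v_{6} + v_{8}  so sig = ⟨2 | 1 1 1 1⟩
  P={1,9}:  v_{1} + v_{9} = v_{3} + v_{6} + 2·v_{11}  so sig = ⟨2 | 1 1 2⟩
  P={1,8}:  v_{1} + v_{8} = v_{3} + 2·v_{4}  so sig = ⟨2 | 1 2⟩
  P={4,7}:  v_{4} + v_{7} = v_{6} + 2·v_{8}  so sig = ⟨2 | 1 2⟩
  P={5,9}:  v_{5} + v_{9} = v_{10} + 2·v_{11}  so sig = ⟨2 | 1 2⟩
  P={1,5}:  v_{1} + v_{5} = 2·v_{4} + v_{6} + 2·v_{11}  so sig = ⟨2 | 1 2 2⟩
  P={6,8,9}:  v_{6} + v_{8} + v_{9} = 0  so sig = ⟨3 | 0⟩
  P={4,10,11}:  v_{4} + v_{10} + v_{11} = v_{5}  so sig = ⟨3 | 1⟩
  P={6,7,9}:  v_{6} + v_{7} + v_{9} = v_{2}  so sig = ⟨3 | 1⟩
  P={6,8,11}:  v_{6} + v_{8} + v_{11} = v_{4}  so sig = ⟨3 | 1⟩
  P={5,6,8}:  v_{5} + v_{6} + v_{8} = 2·v_{4} + v_{10}  so sig = ⟨3 | 1 2⟩
  P={3,4,6,11}:  v_{3} + v_{4} + v_{6} + v_{11} = v_{1}  so sig = ⟨4 | 1⟩

Sorted signature multiset PRS(X):
    |P|=2: 17 collections, coeffs (), (), (1), (1), (1), (1,1), (1,1), (1,1), (1,1,1), (1,1,1), (1,1,1), (1,1,1,1), (1,1,2), (1,2), (1,2), (1,2), (1,2,2)
    |P|=3: 5 collections, coeffs (), (1), (1), (1), (1,2)
    |P|=4: 1 collection, coeffs (1)


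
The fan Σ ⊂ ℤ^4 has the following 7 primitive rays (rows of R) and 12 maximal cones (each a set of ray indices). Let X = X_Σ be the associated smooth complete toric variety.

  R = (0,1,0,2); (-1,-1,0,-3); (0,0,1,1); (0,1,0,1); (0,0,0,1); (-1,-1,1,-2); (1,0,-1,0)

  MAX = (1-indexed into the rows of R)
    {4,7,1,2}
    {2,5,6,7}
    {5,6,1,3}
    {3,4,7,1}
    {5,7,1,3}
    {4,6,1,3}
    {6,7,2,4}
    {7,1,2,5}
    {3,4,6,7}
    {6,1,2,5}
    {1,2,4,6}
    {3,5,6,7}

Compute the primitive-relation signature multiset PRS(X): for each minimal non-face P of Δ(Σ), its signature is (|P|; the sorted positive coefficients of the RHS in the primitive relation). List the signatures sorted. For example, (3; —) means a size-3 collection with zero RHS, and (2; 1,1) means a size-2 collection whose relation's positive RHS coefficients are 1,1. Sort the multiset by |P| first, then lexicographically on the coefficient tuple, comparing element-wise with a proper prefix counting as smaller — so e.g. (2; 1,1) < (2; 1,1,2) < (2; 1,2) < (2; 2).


3 minimal non-faces of Δ(Σ) (on 7 rays):

  P = {2,3}:  v_{2} + v_{3} = v_{6}  ⟹  sig = (2; 1)
  P = {4,5}:  v_{4} + v_{5} = v_{1}  ⟹  sig = (2; 1)
  P = {1,6,7}:  v_{1} + v_{6} + v_{7} = 0  ⟹  sig = (3; —)

Hence PRS(X_Σ) =
    |P|=2: 2 collections, coeffs (1), (1)
    |P|=3: 1 collection, coeffs ()


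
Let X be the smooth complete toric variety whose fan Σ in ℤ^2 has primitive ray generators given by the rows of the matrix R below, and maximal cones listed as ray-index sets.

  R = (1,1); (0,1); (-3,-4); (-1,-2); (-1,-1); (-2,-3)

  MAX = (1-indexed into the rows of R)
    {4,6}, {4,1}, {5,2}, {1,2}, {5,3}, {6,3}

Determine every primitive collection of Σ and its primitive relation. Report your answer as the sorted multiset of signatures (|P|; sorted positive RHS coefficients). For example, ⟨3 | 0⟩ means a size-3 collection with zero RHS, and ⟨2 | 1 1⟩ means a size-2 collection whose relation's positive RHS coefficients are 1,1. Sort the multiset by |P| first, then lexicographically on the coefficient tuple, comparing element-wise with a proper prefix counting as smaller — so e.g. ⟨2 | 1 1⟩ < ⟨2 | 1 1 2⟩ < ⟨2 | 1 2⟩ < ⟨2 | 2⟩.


|primitive collections| = 9. Relations:

  P={1,5}:  v_{1} + v_{5} = 0  ⟹  sig = ⟨2 | 0⟩
  P={1,3}:  v_{1} + v_{3} = v_{6}  ⟹  sig = ⟨2 | 1⟩
  P={1,6}:  v_{1} + v_{6} = v_{4}  ⟹  sig = ⟨2 | 1⟩
  P={2,4}:  v_{2} + v_{4} = v_{5}  ⟹  sig = ⟨2 | 1⟩
  P={4,5}:  v_{4} + v_{5} = v_{6}  ⟹  sig = ⟨2 | 1⟩
  P={5,6}:  v_{5} + v_{6} = v_{3}  ⟹  sig = ⟨2 | 1⟩
  P={2,6}:  v_{2} + v_{6} = 2·v_{5}  ⟹  sig = ⟨2 | 2⟩
  P={3,4}:  v_{3} + v_{4} = 2·v_{6}  ⟹  sig = ⟨2 | 2⟩
  P={2,3}:  v_{2} + v_{3} = 3·v_{5}  ⟹  sig = ⟨2 | 3⟩

Hence PRS(X_Σ) =
    |P|=2: 9 collections, coeffs (), (1), (1), (1), (1), (1), (2), (2), (3)


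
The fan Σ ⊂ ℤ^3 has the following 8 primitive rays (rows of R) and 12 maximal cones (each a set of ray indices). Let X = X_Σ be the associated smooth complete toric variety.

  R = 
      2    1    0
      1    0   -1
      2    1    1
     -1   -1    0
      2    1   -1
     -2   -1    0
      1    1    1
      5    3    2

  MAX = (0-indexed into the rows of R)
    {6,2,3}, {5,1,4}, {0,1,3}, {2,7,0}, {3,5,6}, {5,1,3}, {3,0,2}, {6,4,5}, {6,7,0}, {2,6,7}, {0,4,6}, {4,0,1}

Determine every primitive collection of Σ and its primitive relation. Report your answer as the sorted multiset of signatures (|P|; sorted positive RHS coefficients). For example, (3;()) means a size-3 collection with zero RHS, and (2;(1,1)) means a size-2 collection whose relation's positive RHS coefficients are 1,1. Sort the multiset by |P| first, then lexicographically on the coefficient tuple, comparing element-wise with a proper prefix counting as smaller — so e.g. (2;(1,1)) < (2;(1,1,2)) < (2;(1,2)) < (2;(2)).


Minimal non-faces — 12 found among 8 rays, 12 max cones:

  P = {0,5}:  v_{0} + v_{5} = 0  ⟹  sig = (2;())
  P = {1,6}:  v_{1} + v_{6} = v_{0}  ⟹  sig = (2;(1))
  P = {3,4}:  v_{3} + v_{4} = v_{1}  ⟹  sig = (2;(1))
  P = {2,5}:  v_{2} + v_{5} = v_{3} + v_{6}  ⟹  sig = (2;(1,1))
  P = {5,7}:  v_{5} + v_{7} = v_{2} + v_{6}  ⟹  sig = (2;(1,1))
  P = {1,2}:  v_{1} + v_{2} = 2·v_{0} + v_{3}  ⟹  sig = (2;(1,2))
  P = {1,7}:  v_{1} + v_{7} = 2·v_{0} + v_{2}  ⟹  sig = (2;(1,2))
  P = {4,7}:  v_{4} + v_{7} = 3·v_{0} + v_{6}  ⟹  sig = (2;(1,3))
  P = {2,4}:  v_{2} + v_{4} = 2·v_{0}  ⟹  sig = (2;(2))
  P = {3,7}:  v_{3} + v_{7} = 2·v_{2}  ⟹  sig = (2;(2))
  P = {0,2,6}:  v_{0} + v_{2} + v_{6} = v_{7}  ⟹  sig = (3;(1))
  P = {0,3,6}:  v_{0} + v_{3} + v_{6} = v_{2}  ⟹  sig = (3;(1))

Hence PRS(X_Σ) =
{ (2;()),  (2;(1)) ×2,  (2;(1,1)) ×2,  (2;(1,2)) ×2,  (2;(1,3)),  (2;(2)) ×2,  (3;(1)) ×2 }


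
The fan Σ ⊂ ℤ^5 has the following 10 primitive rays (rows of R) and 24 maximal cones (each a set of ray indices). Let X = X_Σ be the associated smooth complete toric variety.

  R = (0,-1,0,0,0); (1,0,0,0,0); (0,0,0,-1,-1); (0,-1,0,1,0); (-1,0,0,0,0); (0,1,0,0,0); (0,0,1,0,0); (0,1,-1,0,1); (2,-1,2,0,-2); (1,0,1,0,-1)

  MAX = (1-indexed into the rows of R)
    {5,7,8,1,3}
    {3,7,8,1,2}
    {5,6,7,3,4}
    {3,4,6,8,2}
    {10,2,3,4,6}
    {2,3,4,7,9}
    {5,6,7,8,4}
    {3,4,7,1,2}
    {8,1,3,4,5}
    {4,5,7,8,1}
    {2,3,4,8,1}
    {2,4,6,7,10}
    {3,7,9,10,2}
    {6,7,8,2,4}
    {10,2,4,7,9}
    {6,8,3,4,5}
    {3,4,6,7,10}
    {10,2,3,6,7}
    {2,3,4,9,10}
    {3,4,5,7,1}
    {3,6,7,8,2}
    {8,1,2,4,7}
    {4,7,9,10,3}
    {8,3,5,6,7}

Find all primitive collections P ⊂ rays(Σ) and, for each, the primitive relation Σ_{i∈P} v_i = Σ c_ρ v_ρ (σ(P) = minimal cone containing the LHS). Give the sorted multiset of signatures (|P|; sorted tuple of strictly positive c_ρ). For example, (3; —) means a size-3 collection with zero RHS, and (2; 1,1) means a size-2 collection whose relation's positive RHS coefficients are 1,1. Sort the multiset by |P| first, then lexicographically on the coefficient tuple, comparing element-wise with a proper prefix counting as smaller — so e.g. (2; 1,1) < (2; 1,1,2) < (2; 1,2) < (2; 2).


Σ has 12 primitive collections:

  P = {1,6}:  v_{1} + v_{6} = 0 ; sig = (2; —)
  P = {2,5}:  v_{2} + v_{5} = 0 ; sig = (2; —)
  P = {8,9}:  v_{8} + v_{9} = v_{2} + v_{10} ; sig = (2; 1,1)
  P = {8,10}:  v_{8} + v_{10} = v_{2} + v_{6} ; sig = (2; 1,1)
  P = {1,10}:  v_{1} + v_{10} = v_{2} + v_{3} + v_{4} + v_{7} ; sig = (2; 1,1,1,1)
  P = {5,9}:  v_{5} + v_{9} = v_{3} + v_{4} + v_{7} + v_{10} ; sig = (2; 1,1,1,1)
  P = {5,10}:  v_{5} + v_{10} = v_{3} + v_{4} + v_{6} + v_{7} ; sig = (2; 1,1,1,1)
  P = {6,9}:  v_{6} + v_{9} = 2·v_{10} ; sig = (2; 2)
  P = {1,9}:  v_{1} + v_{9} = 2·v_{2} + 2·v_{3} + 2·v_{4} + 2·v_{7} ; sig = (2; 2,2,2,2)
  P = {3,4,7,8}:  v_{3} + v_{4} + v_{7} + v_{8} = 0 ; sig = (4; —)
  P = {2,3,4,6,7}:  v_{2} + v_{3} + v_{4} + v_{6} + v_{7} = v_{10} ; sig = (5; 1)
  P = {2,3,4,7,10}:  v_{2} + v_{3} + v_{4} + v_{7} + v_{10} = v_{9} ; sig = (5; 1)

so the primitive-relation signature multiset is
    (2; —)
    (2; —)
    (2; 1,1)
    (2; 1,1)
    (2; 1,1,1,1)
    (2; 1,1,1,1)
    (2; 1,1,1,1)
    (2; 2)
    (2; 2,2,2,2)
    (4; —)
    (5; 1)
    (5; 1)


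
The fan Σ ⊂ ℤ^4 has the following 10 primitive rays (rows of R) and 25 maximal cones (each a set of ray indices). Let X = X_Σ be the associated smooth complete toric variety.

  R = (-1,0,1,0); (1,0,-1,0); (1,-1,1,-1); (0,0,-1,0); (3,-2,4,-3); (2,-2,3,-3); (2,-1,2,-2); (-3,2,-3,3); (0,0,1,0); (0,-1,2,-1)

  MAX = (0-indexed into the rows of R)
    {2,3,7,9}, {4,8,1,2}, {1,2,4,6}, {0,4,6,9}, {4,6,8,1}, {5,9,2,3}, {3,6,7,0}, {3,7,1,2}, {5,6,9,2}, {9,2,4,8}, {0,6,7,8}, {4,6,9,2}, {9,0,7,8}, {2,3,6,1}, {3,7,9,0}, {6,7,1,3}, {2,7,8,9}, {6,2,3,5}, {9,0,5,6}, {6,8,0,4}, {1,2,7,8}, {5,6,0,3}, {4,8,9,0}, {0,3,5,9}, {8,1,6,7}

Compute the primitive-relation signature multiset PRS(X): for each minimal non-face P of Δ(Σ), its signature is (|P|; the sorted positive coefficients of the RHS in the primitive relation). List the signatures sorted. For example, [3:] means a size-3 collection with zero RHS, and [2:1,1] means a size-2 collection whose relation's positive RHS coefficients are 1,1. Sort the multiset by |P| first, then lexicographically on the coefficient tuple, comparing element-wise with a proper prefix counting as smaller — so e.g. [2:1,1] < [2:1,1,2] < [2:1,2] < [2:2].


Minimal non-faces — 15 found among 10 rays, 25 max cones:

  {0,1}:  v_{0} + v_{1} = 0  ⇒ sig = [2:]
  {3,8}:  v_{3} + v_{8} = 0  ⇒ sig = [2:]
  {0,2}:  v_{0} + v_{2} = v_{9}  ⇒ sig = [2:1]
  {1,9}:  v_{1} + v_{9} = v_{2}  ⇒ sig = [2:1]
  {4,7}:  v_{4} + v_{7} = v_{8}  ⇒ sig = [2:1]
  {3,4}:  v_{3} + v_{4} = v_{2} + v_{6}  ⇒ sig = [2:1,1]
  {5,7}:  v_{5} + v_{7} = v_{0} + v_{3}  ⇒ sig = [2:1,1]
  {5,8}:  v_{5} + v_{8} = v_{6} + v_{9}  ⇒ sig = [2:1,1]
  {1,5}:  v_{1} + v_{5} = v_{2} + v_{3} + v_{6}  ⇒ sig = [2:1,1,1]
  {4,5}:  v_{4} + v_{5} = v_{2} + 2·v_{6} + v_{9}  ⇒ sig = [2:1,1,2]
  {2,6,7}:  v_{2} + v_{6} + v_{7} = 0  ⇒ sig = [3:]
  {2,6,8}:  v_{2} + v_{6} + v_{8} = v_{4}  ⇒ sig = [3:1]
  {3,6,9}:  v_{3} + v_{6} + v_{9} = v_{5}  ⇒ sig = [3:1]
  {6,7,9}:  v_{6} + v_{7} + v_{9} = v_{0}  ⇒ sig = [3:1]
  {6,8,9}:  v_{6} + v_{8} + v_{9} = v_{0} + v_{4}  ⇒ sig = [3:1,1]

Hence PRS(X_Σ) =
    [2:]
    [2:]
    [2:1]
    [2:1]
    [2:1]
    [2:1,1]
    [2:1,1]
    [2:1,1]
    [2:1,1,1]
    [2:1,1,2]
    [3:]
    [3:1]
    [3:1]
    [3:1]
    [3:1,1]


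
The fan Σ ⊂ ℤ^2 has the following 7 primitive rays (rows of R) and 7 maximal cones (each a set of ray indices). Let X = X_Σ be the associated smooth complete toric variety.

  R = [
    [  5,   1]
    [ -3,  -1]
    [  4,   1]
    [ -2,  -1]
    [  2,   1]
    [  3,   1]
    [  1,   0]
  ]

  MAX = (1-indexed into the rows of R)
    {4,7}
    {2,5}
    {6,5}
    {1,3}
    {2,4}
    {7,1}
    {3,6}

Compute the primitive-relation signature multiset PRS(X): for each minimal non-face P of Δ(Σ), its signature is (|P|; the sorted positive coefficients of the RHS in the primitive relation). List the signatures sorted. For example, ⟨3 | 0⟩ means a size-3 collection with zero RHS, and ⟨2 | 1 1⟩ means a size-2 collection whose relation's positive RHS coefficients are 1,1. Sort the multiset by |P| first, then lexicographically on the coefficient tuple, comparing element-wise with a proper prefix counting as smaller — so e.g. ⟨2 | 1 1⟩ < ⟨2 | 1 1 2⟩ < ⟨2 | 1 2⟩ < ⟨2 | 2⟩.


Primitive collections (14):

  • {2,6}:  v_{2} + v_{6} = 0  so sig = ⟨2 | 0⟩
  • {4,5}:  v_{4} + v_{5} = 0  so sig = ⟨2 | 0⟩
  • {2,3}:  v_{2} + v_{3} = v_{7}  so sig = ⟨2 | 1⟩
  • {2,7}:  v_{2} + v_{7} = v_{4}  so sig = ⟨2 | 1⟩
  • {3,7}:  v_{3} + v_{7} = v_{1}  so sig = ⟨2 | 1⟩
  • {4,6}:  v_{4} + v_{6} = v_{7}  so sig = ⟨2 | 1⟩
  • {5,7}:  v_{5} + v_{7} = v_{6}  so sig = ⟨2 | 1⟩
  • {6,7}:  v_{6} + v_{7} = v_{3}  so sig = ⟨2 | 1⟩
  • {1,5}:  v_{1} + v_{5} = v_{3} + v_{6}  so sig = ⟨2 | 1 1⟩
  • {1,2}:  v_{1} + v_{2} = 2·v_{7}  so sig = ⟨2 | 2⟩
  • {1,6}:  v_{1} + v_{6} = 2·v_{3}  so sig = ⟨2 | 2⟩
  • {3,4}:  v_{3} + v_{4} = 2·v_{7}  so sig = ⟨2 | 2⟩
  • {3,5}:  v_{3} + v_{5} = 2·v_{6}  so sig = ⟨2 | 2⟩
  • {1,4}:  v_{1} + v_{4} = 3·v_{7}  so sig = ⟨2 | 3⟩

Hence PRS(X_Σ) =
    ⟨2 | 0⟩
    ⟨2 | 0⟩
    ⟨2 | 1⟩
    ⟨2 | 1⟩
    ⟨2 | 1⟩
    ⟨2 | 1⟩
    ⟨2 | 1⟩
    ⟨2 | 1⟩
    ⟨2 | 1 1⟩
    ⟨2 | 2⟩
    ⟨2 | 2⟩
    ⟨2 | 2⟩
    ⟨2 | 2⟩
    ⟨2 | 3⟩


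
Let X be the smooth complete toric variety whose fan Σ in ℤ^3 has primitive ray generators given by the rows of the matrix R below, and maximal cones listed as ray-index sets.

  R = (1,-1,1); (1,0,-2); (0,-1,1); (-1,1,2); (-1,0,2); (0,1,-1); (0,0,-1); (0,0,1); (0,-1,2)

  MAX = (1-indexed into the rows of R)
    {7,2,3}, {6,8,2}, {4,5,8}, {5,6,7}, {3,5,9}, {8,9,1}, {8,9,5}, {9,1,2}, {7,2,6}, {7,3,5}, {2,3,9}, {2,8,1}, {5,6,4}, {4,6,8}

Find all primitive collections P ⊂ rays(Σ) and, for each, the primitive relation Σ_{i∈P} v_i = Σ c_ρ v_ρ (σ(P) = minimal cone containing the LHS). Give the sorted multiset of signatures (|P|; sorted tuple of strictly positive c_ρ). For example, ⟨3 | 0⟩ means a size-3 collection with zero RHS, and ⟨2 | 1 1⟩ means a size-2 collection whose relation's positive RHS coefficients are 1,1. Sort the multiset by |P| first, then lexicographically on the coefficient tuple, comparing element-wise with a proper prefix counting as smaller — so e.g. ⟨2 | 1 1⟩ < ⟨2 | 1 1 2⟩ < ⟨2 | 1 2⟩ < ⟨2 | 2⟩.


Primitive collections (17):

  {2,5}:  v_{2} + v_{5} = 0  so sig = ⟨2 | 0⟩
  {3,6}:  v_{3} + v_{6} = 0  so sig = ⟨2 | 0⟩
  {7,8}:  v_{7} + v_{8} = 0  so sig = ⟨2 | 0⟩
  {3,8}:  v_{3} + v_{8} = v_{9}  so sig = ⟨2 | 1⟩
  {6,9}:  v_{6} + v_{9} = v_{8}  so sig = ⟨2 | 1⟩
  {7,9}:  v_{7} + v_{9} = v_{3}  so sig = ⟨2 | 1⟩
  {1,5}:  v_{1} + v_{5} = v_{8} + v_{9}  so sig = ⟨2 | 1 1⟩
  {1,7}:  v_{1} + v_{7} = v_{2} + v_{9}  so sig = ⟨2 | 1 1⟩
  {2,4}:  v_{2} + v_{4} = v_{6} + v_{8}  so sig = ⟨2 | 1 1⟩
  {3,4}:  v_{3} + v_{4} = v_{5} + v_{8}  so sig = ⟨2 | 1 1⟩
  {4,7}:  v_{4} + v_{7} = v_{5} + v_{6}  so sig = ⟨2 | 1 1⟩
  {1,3}:  v_{1} + v_{3} = v_{2} + 2·v_{9}  so sig = ⟨2 | 1 2⟩
  {1,6}:  v_{1} + v_{6} = v_{2} + 2·v_{8}  so sig = ⟨2 | 1 2⟩
  {4,9}:  v_{4} + v_{9} = v_{5} + 2·v_{8}  so sig = ⟨2 | 1 2⟩
  {1,4}:  v_{1} + v_{4} = 3·v_{8}  so sig = ⟨2 | 3⟩
  {2,8,9}:  v_{2} + v_{8} + v_{9} = v_{1}  so sig = ⟨3 | 1⟩
  {5,6,8}:  v_{5} + v_{6} + v_{8} = v_{4}  so sig = ⟨3 | 1⟩

Hence PRS(X_Σ) =
    ⟨2 | 0⟩
    ⟨2 | 0⟩
    ⟨2 | 0⟩
    ⟨2 | 1⟩
    ⟨2 | 1⟩
    ⟨2 | 1⟩
    ⟨2 | 1 1⟩
    ⟨2 | 1 1⟩
    ⟨2 | 1 1⟩
    ⟨2 | 1 1⟩
    ⟨2 | 1 1⟩
    ⟨2 | 1 2⟩
    ⟨2 | 1 2⟩
    ⟨2 | 1 2⟩
    ⟨2 | 3⟩
    ⟨3 | 1⟩
    ⟨3 | 1⟩


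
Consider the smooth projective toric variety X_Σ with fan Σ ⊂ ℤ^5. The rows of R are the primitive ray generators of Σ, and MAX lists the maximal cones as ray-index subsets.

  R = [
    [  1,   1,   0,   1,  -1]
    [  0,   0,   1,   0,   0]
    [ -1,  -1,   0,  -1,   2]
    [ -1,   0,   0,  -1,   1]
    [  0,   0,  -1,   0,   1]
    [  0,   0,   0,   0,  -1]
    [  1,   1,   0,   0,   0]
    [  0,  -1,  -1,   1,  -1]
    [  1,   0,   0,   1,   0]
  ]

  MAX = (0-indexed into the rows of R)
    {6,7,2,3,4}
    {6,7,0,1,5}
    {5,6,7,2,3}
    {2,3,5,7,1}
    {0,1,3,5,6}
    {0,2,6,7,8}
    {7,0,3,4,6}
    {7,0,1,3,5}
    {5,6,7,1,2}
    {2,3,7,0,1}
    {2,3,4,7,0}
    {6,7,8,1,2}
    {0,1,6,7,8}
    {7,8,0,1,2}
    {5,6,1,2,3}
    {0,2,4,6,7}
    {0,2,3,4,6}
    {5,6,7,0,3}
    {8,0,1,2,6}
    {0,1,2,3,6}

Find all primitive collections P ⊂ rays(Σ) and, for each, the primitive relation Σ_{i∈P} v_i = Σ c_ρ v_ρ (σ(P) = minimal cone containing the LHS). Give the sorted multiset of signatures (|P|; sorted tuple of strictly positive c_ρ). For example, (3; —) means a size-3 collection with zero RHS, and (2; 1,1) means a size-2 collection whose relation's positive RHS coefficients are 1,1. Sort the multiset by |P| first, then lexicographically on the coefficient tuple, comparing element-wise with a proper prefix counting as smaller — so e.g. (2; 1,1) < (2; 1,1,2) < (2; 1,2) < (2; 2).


9 minimal non-faces of Δ(Σ) (on 9 rays):

  • {1,4}:  v_{1} + v_{4} = v_{0} + v_{2}  so sig = (2; 1,1)
  • {3,8}:  v_{3} + v_{8} = v_{0} + v_{2}  so sig = (2; 1,1)
  • {4,5}:  v_{4} + v_{5} = v_{3} + v_{6} + v_{7}  so sig = (2; 1,1,1)
  • {5,8}:  v_{5} + v_{8} = v_{1} + v_{6} + v_{7}  so sig = (2; 1,1,1)
  • {4,8}:  v_{4} + v_{8} = 2·v_{0} + 2·v_{2} + v_{6} + v_{7}  so sig = (2; 1,1,2,2)
  • {0,2,5}:  v_{0} + v_{2} + v_{5} = 0  so sig = (3; —)
  • {1,3,6,7}:  v_{1} + v_{3} + v_{6} + v_{7} = 0  so sig = (4; —)
  • {0,1,2,6,7}:  v_{0} + v_{1} + v_{2} + v_{6} + v_{7} = v_{8}  so sig = (5; 1)
  • {0,2,3,6,7}:  v_{0} + v_{2} + v_{3} + v_{6} + v_{7} = v_{4}  so sig = (5; 1)

Sorted signature multiset PRS(X):
    |P|=2: 5 collections, coeffs (1,1), (1,1), (1,1,1), (1,1,1), (1,1,2,2)
    |P|=3: 1 collection, coeffs ()
    |P|=4: 1 collection, coeffs ()
    |P|=5: 2 collections, coeffs (1), (1)


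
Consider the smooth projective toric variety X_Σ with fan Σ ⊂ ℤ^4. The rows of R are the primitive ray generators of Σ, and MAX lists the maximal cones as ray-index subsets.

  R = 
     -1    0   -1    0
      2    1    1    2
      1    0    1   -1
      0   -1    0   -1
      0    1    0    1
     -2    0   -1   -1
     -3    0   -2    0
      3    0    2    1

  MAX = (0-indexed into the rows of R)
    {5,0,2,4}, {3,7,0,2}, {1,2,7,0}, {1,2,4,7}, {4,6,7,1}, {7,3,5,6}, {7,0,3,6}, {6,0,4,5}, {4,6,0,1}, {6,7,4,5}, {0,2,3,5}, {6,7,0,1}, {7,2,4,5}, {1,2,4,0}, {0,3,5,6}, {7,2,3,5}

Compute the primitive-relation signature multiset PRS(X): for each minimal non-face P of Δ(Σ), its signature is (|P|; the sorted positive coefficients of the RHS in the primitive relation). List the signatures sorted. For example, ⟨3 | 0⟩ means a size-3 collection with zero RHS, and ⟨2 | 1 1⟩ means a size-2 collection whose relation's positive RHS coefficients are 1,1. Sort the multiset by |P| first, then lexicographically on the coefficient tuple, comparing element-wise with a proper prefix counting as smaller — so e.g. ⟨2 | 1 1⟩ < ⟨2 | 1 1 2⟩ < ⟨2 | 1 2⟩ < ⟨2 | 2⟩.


Primitive collections (6):

  P={3,4}:  v_{3} + v_{4} = 0 ; sig = ⟨2 | 0⟩
  P={1,5}:  v_{1} + v_{5} = v_{4} ; sig = ⟨2 | 1⟩
  P={2,6}:  v_{2} + v_{6} = v_{5} ; sig = ⟨2 | 1⟩
  P={1,3}:  v_{1} + v_{3} = v_{0} + v_{7} ; sig = ⟨2 | 1 1⟩
  P={0,5,7}:  v_{0} + v_{5} + v_{7} = 0 ; sig = ⟨3 | 0⟩
  P={0,4,7}:  v_{0} + v_{4} + v_{7} = v_{1} ; sig = ⟨3 | 1⟩

Signatures (|P|; sorted positive RHS coefficients), sorted:
{ ⟨2 | 0⟩,  ⟨2 | 1⟩ ×2,  ⟨2 | 1 1⟩,  ⟨3 | 0⟩,  ⟨3 | 1⟩ }


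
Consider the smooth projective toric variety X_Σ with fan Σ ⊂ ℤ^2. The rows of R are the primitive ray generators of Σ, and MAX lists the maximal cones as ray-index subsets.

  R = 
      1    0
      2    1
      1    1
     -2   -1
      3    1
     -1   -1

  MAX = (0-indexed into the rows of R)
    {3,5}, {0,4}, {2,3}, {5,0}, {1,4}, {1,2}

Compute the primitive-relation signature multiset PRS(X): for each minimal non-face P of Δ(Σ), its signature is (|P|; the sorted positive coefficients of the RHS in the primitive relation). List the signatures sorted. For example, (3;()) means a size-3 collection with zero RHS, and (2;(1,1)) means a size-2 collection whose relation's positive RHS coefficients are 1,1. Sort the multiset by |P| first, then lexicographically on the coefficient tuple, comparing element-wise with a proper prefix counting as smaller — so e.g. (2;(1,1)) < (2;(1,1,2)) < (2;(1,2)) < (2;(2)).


9 collections generate NE(X_Σ); each relation:

  • {1,3}:  v_{1} + v_{3} = 0  →  sig = (2;())
  • {2,5}:  v_{2} + v_{5} = 0  →  sig = (2;())
  • {0,1}:  v_{0} + v_{1} = v_{4}  →  sig = (2;(1))
  • {0,2}:  v_{0} + v_{2} = v_{1}  →  sig = (2;(1))
  • {0,3}:  v_{0} + v_{3} = v_{5}  →  sig = (2;(1))
  • {1,5}:  v_{1} + v_{5} = v_{0}  →  sig = (2;(1))
  • {3,4}:  v_{3} + v_{4} = v_{0}  →  sig = (2;(1))
  • {2,4}:  v_{2} + v_{4} = 2·v_{1}  →  sig = (2;(2))
  • {4,5}:  v_{4} + v_{5} = 2·v_{0}  →  sig = (2;(2))

so the primitive-relation signature multiset is
{ (2;()) ×2,  (2;(1)) ×5,  (2;(2)) ×2 }


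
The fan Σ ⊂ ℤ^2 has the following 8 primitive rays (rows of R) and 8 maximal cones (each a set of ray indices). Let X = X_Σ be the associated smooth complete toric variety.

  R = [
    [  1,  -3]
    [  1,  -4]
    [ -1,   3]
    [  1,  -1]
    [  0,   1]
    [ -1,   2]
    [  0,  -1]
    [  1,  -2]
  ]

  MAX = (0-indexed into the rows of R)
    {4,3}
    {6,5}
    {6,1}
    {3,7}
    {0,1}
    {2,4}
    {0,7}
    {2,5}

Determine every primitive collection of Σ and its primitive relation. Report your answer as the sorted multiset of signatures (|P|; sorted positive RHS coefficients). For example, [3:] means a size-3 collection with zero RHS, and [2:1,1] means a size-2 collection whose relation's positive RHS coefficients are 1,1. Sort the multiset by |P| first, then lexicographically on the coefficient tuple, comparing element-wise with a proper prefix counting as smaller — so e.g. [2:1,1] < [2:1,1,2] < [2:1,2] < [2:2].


20 collections generate NE(X_Σ); each relation:

  {0,2}:  v_{0} + v_{2} = 0  ⟹  sig = [2:]
  {4,6}:  v_{4} + v_{6} = 0  ⟹  sig = [2:]
  {5,7}:  v_{5} + v_{7} = 0  ⟹  sig = [2:]
  {0,4}:  v_{0} + v_{4} = v_{7}  ⟹  sig = [2:1]
  {0,5}:  v_{0} + v_{5} = v_{6}  ⟹  sig = [2:1]
  {0,6}:  v_{0} + v_{6} = v_{1}  ⟹  sig = [2:1]
  {1,2}:  v_{1} + v_{2} = v_{6}  ⟹  sig = [2:1]
  {1,4}:  v_{1} + v_{4} = v_{0}  ⟹  sig = [2:1]
  {2,6}:  v_{2} + v_{6} = v_{5}  ⟹  sig = [2:1]
  {2,7}:  v_{2} + v_{7} = v_{4}  ⟹  sig = [2:1]
  {3,5}:  v_{3} + v_{5} = v_{4}  ⟹  sig = [2:1]
  {3,6}:  v_{3} + v_{6} = v_{7}  ⟹  sig = [2:1]
  {4,5}:  v_{4} + v_{5} = v_{2}  ⟹  sig = [2:1]
  {4,7}:  v_{4} + v_{7} = v_{3}  ⟹  sig = [2:1]
  {6,7}:  v_{6} + v_{7} = v_{0}  ⟹  sig = [2:1]
  {1,3}:  v_{1} + v_{3} = v_{0} + v_{7}  ⟹  sig = [2:1,1]
  {0,3}:  v_{0} + v_{3} = 2·v_{7}  ⟹  sig = [2:2]
  {1,5}:  v_{1} + v_{5} = 2·v_{6}  ⟹  sig = [2:2]
  {1,7}:  v_{1} + v_{7} = 2·v_{0}  ⟹  sig = [2:2]
  {2,3}:  v_{2} + v_{3} = 2·v_{4}  ⟹  sig = [2:2]

Hence PRS(X_Σ) =
[[2:], [2:], [2:], [2:1], [2:1], [2:1], [2:1], [2:1], [2:1], [2:1], [2:1], [2:1], [2:1], [2:1], [2:1], [2:1,1], [2:2], [2:2], [2:2], [2:2]]


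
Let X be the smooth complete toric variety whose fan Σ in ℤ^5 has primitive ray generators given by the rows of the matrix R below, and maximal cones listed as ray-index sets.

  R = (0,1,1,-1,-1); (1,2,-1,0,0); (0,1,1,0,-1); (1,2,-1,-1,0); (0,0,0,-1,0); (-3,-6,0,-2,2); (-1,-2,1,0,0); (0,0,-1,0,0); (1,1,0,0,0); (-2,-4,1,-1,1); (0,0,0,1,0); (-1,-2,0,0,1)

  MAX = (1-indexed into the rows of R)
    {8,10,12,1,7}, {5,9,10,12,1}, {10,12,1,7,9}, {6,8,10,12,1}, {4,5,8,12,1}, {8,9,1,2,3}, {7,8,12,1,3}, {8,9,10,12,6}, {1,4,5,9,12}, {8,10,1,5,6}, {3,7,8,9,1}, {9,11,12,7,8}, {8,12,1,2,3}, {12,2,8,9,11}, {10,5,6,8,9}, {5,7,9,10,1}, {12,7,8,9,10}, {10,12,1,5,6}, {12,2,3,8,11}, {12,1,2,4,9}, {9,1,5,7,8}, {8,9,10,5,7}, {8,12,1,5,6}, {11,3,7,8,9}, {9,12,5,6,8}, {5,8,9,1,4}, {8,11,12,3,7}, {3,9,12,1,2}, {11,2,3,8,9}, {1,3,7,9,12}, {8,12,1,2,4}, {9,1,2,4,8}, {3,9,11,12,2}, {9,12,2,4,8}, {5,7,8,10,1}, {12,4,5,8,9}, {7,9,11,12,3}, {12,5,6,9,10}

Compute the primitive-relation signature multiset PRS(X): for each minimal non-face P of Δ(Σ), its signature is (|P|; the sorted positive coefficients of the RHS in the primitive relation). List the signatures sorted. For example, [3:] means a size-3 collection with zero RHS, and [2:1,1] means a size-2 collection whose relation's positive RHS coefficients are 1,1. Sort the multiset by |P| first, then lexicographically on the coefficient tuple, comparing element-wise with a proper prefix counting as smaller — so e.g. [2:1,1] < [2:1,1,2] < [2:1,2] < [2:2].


Minimal non-faces — 23 found among 12 rays, 38 max cones:

  {2,7}:  v_{2} + v_{7} = 0  so sig = [2:]
  {5,11}:  v_{5} + v_{11} = 0  so sig = [2:]
  {1,11}:  v_{1} + v_{11} = v_{3}  so sig = [2:1]
  {2,5}:  v_{2} + v_{5} = v_{4}  so sig = [2:1]
  {3,5}:  v_{3} + v_{5} = v_{1}  so sig = [2:1]
  {4,7}:  v_{4} + v_{7} = v_{5}  so sig = [2:1]
  {4,11}:  v_{4} + v_{11} = v_{2}  so sig = [2:1]
  {2,10}:  v_{2} + v_{10} = v_{5} + v_{12}  so sig = [2:1,1]
  {3,4}:  v_{3} + v_{4} = v_{1} + v_{2}  so sig = [2:1,1]
  {10,11}:  v_{10} + v_{11} = v_{7} + v_{12}  so sig = [2:1,1]
  {3,10}:  v_{3} + v_{10} = v_{1} + v_{7} + v_{12}  so sig = [2:1,1,1]
  {6,11}:  v_{6} + v_{11} = v_{8} + v_{10} + v_{12}  so sig = [2:1,1,1]
  {3,6}:  v_{3} + v_{6} = v_{1} + v_{8} + v_{10} + v_{12}  so sig = [2:1,1,1,1]
  {4,10}:  v_{4} + v_{10} = 2·v_{5} + v_{12}  so sig = [2:1,2]
  {6,7}:  v_{6} + v_{7} = v_{8} + 2·v_{10}  so sig = [2:1,2]
  {2,6}:  v_{2} + v_{6} = 2·v_{5} + v_{8} + 2·v_{12}  so sig = [2:1,2,2]
  {4,6}:  v_{4} + v_{6} = 3·v_{5} + v_{8} + 2·v_{12}  so sig = [2:1,2,3]
  {5,7,12}:  v_{5} + v_{7} + v_{12} = v_{10}  so sig = [3:1]
  {1,6,9}:  v_{1} + v_{6} + v_{9} = 2·v_{5} + v_{10}  so sig = [3:1,2]
  {3,8,9,12}:  v_{3} + v_{8} + v_{9} + v_{12} = 0  so sig = [4:]
  {1,8,9,12}:  v_{1} + v_{8} + v_{9} + v_{12} = v_{5}  so sig = [4:1]
  {5,8,10,12}:  v_{5} + v_{8} + v_{10} + v_{12} = v_{6}  so sig = [4:1]
  {1,8,9,10}:  v_{1} + v_{8} + v_{9} + v_{10} = 2·v_{5} + v_{7}  so sig = [4:1,2]

so the primitive-relation signature multiset is
    |P|=2: 17 collections, coeffs (), (), (1), (1), (1), (1), (1), (1,1), (1,1), (1,1), (1,1,1), (1,1,1), (1,1,1,1), (1,2), (1,2), (1,2,2), (1,2,3)
    |P|=3: 2 collections, coeffs (1), (1,2)
    |P|=4: 4 collections, coeffs (), (1), (1), (1,2)


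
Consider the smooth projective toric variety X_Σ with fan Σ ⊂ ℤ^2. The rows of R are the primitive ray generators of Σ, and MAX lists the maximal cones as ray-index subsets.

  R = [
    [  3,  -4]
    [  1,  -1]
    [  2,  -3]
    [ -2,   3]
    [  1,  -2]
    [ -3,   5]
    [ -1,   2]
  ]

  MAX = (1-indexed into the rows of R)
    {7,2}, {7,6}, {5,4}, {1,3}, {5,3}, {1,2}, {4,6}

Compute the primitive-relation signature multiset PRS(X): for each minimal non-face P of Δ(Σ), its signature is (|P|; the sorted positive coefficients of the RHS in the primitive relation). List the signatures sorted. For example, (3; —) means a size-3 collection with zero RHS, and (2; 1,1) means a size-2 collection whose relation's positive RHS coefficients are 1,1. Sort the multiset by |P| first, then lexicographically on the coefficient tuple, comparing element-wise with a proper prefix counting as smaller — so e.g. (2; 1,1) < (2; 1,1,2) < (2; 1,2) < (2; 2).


Primitive collections (14):

  {3,4}:  v_{3} + v_{4} = 0 ; sig = (2; —)
  {5,7}:  v_{5} + v_{7} = 0 ; sig = (2; —)
  {1,4}:  v_{1} + v_{4} = v_{2} ; sig = (2; 1)
  {2,3}:  v_{2} + v_{3} = v_{1} ; sig = (2; 1)
  {2,4}:  v_{2} + v_{4} = v_{7} ; sig = (2; 1)
  {2,5}:  v_{2} + v_{5} = v_{3} ; sig = (2; 1)
  {3,6}:  v_{3} + v_{6} = v_{7} ; sig = (2; 1)
  {3,7}:  v_{3} + v_{7} = v_{2} ; sig = (2; 1)
  {4,7}:  v_{4} + v_{7} = v_{6} ; sig = (2; 1)
  {5,6}:  v_{5} + v_{6} = v_{4} ; sig = (2; 1)
  {1,6}:  v_{1} + v_{6} = v_{2} + v_{7} ; sig = (2; 1,1)
  {1,5}:  v_{1} + v_{5} = 2·v_{3} ; sig = (2; 2)
  {1,7}:  v_{1} + v_{7} = 2·v_{2} ; sig = (2; 2)
  {2,6}:  v_{2} + v_{6} = 2·v_{7} ; sig = (2; 2)

Sorted signature multiset PRS(X):
    |P|=2: 14 collections, coeffs (), (), (1), (1), (1), (1), (1), (1), (1), (1), (1,1), (2), (2), (2)


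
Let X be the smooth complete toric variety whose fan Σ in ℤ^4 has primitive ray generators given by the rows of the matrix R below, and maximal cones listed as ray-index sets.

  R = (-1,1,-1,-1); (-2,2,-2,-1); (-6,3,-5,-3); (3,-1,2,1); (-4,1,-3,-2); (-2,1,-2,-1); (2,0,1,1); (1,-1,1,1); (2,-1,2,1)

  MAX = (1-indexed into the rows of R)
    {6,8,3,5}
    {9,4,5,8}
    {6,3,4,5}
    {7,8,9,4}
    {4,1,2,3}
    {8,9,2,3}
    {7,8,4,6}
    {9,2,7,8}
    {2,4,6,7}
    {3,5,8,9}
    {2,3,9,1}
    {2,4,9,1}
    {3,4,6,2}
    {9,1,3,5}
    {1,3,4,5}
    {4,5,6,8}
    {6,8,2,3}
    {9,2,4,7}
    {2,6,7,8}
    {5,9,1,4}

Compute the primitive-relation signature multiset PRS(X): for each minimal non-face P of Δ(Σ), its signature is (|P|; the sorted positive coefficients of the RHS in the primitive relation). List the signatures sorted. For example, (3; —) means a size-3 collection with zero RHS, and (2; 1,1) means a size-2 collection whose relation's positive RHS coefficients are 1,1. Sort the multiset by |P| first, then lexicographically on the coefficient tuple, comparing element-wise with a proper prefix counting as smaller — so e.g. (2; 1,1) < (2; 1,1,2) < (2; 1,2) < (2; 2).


The 10 primitive collections of Σ (r=9, n=4):

  • {1,8}:  v_{1} + v_{8} = 0 ; sig = (2; —)
  • {6,9}:  v_{6} + v_{9} = 0 ; sig = (2; —)
  • {2,5}:  v_{2} + v_{5} = v_{3} ; sig = (2; 1)
  • {5,7}:  v_{5} + v_{7} = v_{6} ; sig = (2; 1)
  • {1,6}:  v_{1} + v_{6} = v_{3} + v_{4} ; sig = (2; 1,1)
  • {1,7}:  v_{1} + v_{7} = v_{2} + v_{4} ; sig = (2; 1,1)
  • {3,7}:  v_{3} + v_{7} = v_{2} + v_{6} ; sig = (2; 1,1)
  • {2,4,8}:  v_{2} + v_{4} + v_{8} = v_{7} ; sig = (3; 1)
  • {3,4,8}:  v_{3} + v_{4} + v_{8} = v_{6} ; sig = (3; 1)
  • {3,4,9}:  v_{3} + v_{4} + v_{9} = v_{1} ; sig = (3; 1)

so the primitive-relation signature multiset is
[(2; —), (2; —), (2; 1), (2; 1), (2; 1,1), (2; 1,1), (2; 1,1), (3; 1), (3; 1), (3; 1)]
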